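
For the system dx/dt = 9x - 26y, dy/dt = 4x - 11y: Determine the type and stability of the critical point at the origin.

stable spiral

A = [[9,-26],[4,-11]]; det(A-λI) = λ^2 + 2λ + 5.
λ = -1 ± 2i: negative real part.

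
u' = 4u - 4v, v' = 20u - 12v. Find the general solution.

Coefficient matrix A = [[4, -4], [20, -12]].
Characteristic polynomial det(A - λI) = λ^2 + 8λ + 32 = 0.
Eigenvalues λ = -4 ± 4i (complex conjugate pair).
For λ=-4+4i: an eigenvector is (-1,-2) - i(0,-1) = (-1, -2 + i).
A real fundamental pair from Re and Im of e^((-4+4i)t)v: X_1 = e^(-4t)(cos(4t)·(-1,-2) + sin(4t)·(0,-1)), X_2 = e^(-4t)(sin(4t)·(-1,-2) - cos(4t)·(0,-1)).
General solution: K_1X_1 + K_2X_2.

u(t) = -K_1e^(-4t)cos(4t) - K_2e^(-4t)sin(4t), v(t) = -K_1e^(-4t)sin(4t) - 2K_1e^(-4t)cos(4t) - 2K_2e^(-4t)sin(4t) + K_2e^(-4t)cos(4t)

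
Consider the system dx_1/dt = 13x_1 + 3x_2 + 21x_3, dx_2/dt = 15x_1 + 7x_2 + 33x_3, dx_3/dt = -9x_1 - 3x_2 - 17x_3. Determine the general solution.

Coefficient matrix A = [[13, 3, 21], [15, 7, 33], [-9, -3, -17]].
det(A - λI) = 0 gives eigenvalues λ = 1, 4, -2.
For λ=1: eigenvector (1,3,-1).
For λ=4: eigenvector (-2,-1,1).
For λ=-2: eigenvector (-1,-2,1).
General solution: K_1e^(t)(1,3,-1) + K_2e^(4t)(-2,-1,1) + K_3e^(-2t)(-1,-2,1).

x_1(t) = K_1e^(t) - 2K_2e^(4t) - K_3e^(-2t), x_2(t) = 3K_1e^(t) - K_2e^(4t) - 2K_3e^(-2t), x_3(t) = -K_1e^(t) + K_2e^(4t) + K_3e^(-2t)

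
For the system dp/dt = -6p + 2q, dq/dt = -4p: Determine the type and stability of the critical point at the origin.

A = [[-6,2],[-4,0]]; det(A-λI) = λ^2 + 6λ + 8.
λ = -2, -4: both negative.

stable node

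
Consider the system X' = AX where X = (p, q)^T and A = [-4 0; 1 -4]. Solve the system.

Coefficient matrix A = [[-4, 0], [1, -4]].
Characteristic polynomial det(A - λI) = λ^2 + 8λ + 16 = 0.
Single eigenvalue λ = -4 with algebraic multiplicity 2.
Eigenvector v = (0,-1); generalized eigenvector w with (A-λI)w=v is (-1,1).
General solution: e^(-4t)[C_1·v + C_2·(t·v + w)].

p(t) = -C_2e^(-4t), q(t) = -C_1e^(-4t) - C_2te^(-4t) + C_2e^(-4t)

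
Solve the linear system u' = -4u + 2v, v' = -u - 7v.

u(t) = -2C_1e^(-5t) + C_2e^(-6t), v(t) = C_1e^(-5t) - C_2e^(-6t)

Coefficient matrix A = [[-4, 2], [-1, -7]].
Characteristic polynomial det(A - λI) = λ^2 + 11λ + 30 = 0.
Eigenvalues λ = -5, -6.
For λ=-5: (A-λI) row 1 is [1, 2], so an eigenvector is (-2, 1).
For λ=-6: (A-λI) row 1 is [2, 2], so an eigenvector is (1, -1).
General solution: C_1e^(-5t)(-2,1) + C_2e^(-6t)(1,-1).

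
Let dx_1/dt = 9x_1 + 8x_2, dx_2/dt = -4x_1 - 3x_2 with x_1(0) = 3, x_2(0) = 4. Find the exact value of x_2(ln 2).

A = [[9,8],[-4,-3]]; eigenvalues λ = 5, 1.
Eigenvectors: (2,-1) for λ=5, (1,-1) for λ=1.
From the initial condition, c_1 = 7, c_2 = -11.
x_2(ln 2) = (7)(2^5)(-1) + (-11)(2^1)(-1) = -202.

-202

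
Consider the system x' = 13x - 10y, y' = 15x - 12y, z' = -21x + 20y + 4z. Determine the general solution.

Coefficient matrix A = [[13, -10, 0], [15, -12, 0], [-21, 20, 4]].
det(A - λI) = 0 gives eigenvalues λ = -2, 3, 4.
For λ=-2: eigenvector (2,3,-3).
For λ=3: eigenvector (1,1,1).
For λ=4: eigenvector (0,0,1).
General solution: C_1e^(-2t)(2,3,-3) + C_2e^(3t)(1,1,1) + C_3e^(4t)(0,0,1).

x(t) = 2C_1e^(-2t) + C_2e^(3t), y(t) = 3C_1e^(-2t) + C_2e^(3t), z(t) = -3C_1e^(-2t) + C_2e^(3t) + C_3e^(4t)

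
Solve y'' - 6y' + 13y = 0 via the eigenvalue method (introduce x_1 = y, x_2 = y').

Let x_1 = y, x_2 = y'. Then x_1' = x_2 and x_2' = -13x_1 + 6x_2.
A = [[0,1],[-13,6]]; det(A-λI) = λ^2 - 6λ + 13.
Eigenvalues λ = 3 ± 2i.

y(t) = c_1e^(3t)cos(2t) + c_2e^(3t)sin(2t)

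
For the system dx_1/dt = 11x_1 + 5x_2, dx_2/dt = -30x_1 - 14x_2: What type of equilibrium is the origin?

saddle

A = [[11,5],[-30,-14]]; det(A-λI) = λ^2 + 3λ - 4.
λ = 1, -4: opposite signs.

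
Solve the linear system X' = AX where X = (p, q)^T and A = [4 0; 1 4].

p(t) = K_2e^(4t), q(t) = K_1e^(4t) + K_2te^(4t) + 3K_2e^(4t)

Coefficient matrix A = [[4, 0], [1, 4]].
Characteristic polynomial det(A - λI) = λ^2 - 8λ + 16 = 0.
Single eigenvalue λ = 4 with algebraic multiplicity 2.
Eigenvector v = (0,1); generalized eigenvector w with (A-λI)w=v is (1,3).
General solution: e^(4t)[K_1·v + K_2·(t·v + w)].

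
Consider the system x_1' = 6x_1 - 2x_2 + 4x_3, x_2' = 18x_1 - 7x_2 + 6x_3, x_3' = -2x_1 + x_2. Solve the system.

x_1(t) = C_1e^(2t) + 2C_2e^(-t) + 2C_3e^(-2t), x_2(t) = 2C_1e^(2t) + 5C_2e^(-t) + 6C_3e^(-2t), x_3(t) = -C_2e^(-t) - C_3e^(-2t)

Coefficient matrix A = [[6, -2, 4], [18, -7, 6], [-2, 1, 0]].
det(A - λI) = 0 gives eigenvalues λ = 2, -1, -2.
For λ=2: eigenvector (1,2,0).
For λ=-1: eigenvector (2,5,-1).
For λ=-2: eigenvector (2,6,-1).
General solution: C_1e^(2t)(1,2,0) + C_2e^(-t)(2,5,-1) + C_3e^(-2t)(2,6,-1).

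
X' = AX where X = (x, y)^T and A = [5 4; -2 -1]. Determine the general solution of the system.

Coefficient matrix A = [[5, 4], [-2, -1]].
Characteristic polynomial det(A - λI) = λ^2 - 4λ + 3 = 0.
Eigenvalues λ = 3, 1.
For λ=3: (A-λI) row 1 is [2, 4], so an eigenvector is (-2, 1).
For λ=1: (A-λI) row 1 is [4, 4], so an eigenvector is (1, -1).
General solution: C_1e^(3t)(-2,1) + C_2e^(t)(1,-1).

x(t) = -2C_1e^(3t) + C_2e^(t), y(t) = C_1e^(3t) - C_2e^(t)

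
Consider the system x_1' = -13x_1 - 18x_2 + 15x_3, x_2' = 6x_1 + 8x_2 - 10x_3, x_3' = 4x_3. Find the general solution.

x_1(t) = -3C_1e^(-t) - 2C_2e^(-4t) + 3C_3e^(4t), x_2(t) = 2C_1e^(-t) + C_2e^(-4t) - 2C_3e^(4t), x_3(t) = C_3e^(4t)

Coefficient matrix A = [[-13, -18, 15], [6, 8, -10], [0, 0, 4]].
det(A - λI) = 0 gives eigenvalues λ = -1, -4, 4.
For λ=-1: eigenvector (-3,2,0).
For λ=-4: eigenvector (-2,1,0).
For λ=4: eigenvector (3,-2,1).
General solution: C_1e^(-t)(-3,2,0) + C_2e^(-4t)(-2,1,0) + C_3e^(4t)(3,-2,1).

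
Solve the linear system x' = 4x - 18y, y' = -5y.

x(t) = -c_1e^(4t) + 2c_2e^(-5t), y(t) = c_2e^(-5t)

Coefficient matrix A = [[4, -18], [0, -5]].
Characteristic polynomial det(A - λI) = λ^2 + λ - 20 = 0.
Eigenvalues λ = 4, -5.
For λ=4: (A-λI) row 1 is [0, -18], so an eigenvector is (-1, 0).
For λ=-5: (A-λI) row 1 is [9, -18], so an eigenvector is (2, 1).
General solution: c_1e^(4t)(-1,0) + c_2e^(-5t)(2,1).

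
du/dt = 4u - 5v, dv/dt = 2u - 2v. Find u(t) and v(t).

Coefficient matrix A = [[4, -5], [2, -2]].
Characteristic polynomial det(A - λI) = λ^2 - 2λ + 2 = 0.
Eigenvalues λ = 1 ± i (complex conjugate pair).
For λ=1+i: an eigenvector is (-1,-1) - i(2,1) = (-1 - 2i, -1 - i).
A real fundamental pair from Re and Im of e^((1+i)t)v: X_1 = e^(t)(cos(t)·(-1,-1) + sin(t)·(2,1)), X_2 = e^(t)(sin(t)·(-1,-1) - cos(t)·(2,1)).
General solution: K_1X_1 + K_2X_2.

u(t) = 2K_1e^(t)sin(t) - K_1e^(t)cos(t) - K_2e^(t)sin(t) - 2K_2e^(t)cos(t), v(t) = K_1e^(t)sin(t) - K_1e^(t)cos(t) - K_2e^(t)sin(t) - K_2e^(t)cos(t)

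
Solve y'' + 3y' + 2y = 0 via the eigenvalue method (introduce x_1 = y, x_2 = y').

y(t) = K_1e^(-2t) + K_2e^(-t)

Let x_1 = y, x_2 = y'. Then x_1' = x_2 and x_2' = -2x_1 - 3x_2.
A = [[0,1],[-2,-3]]; det(A-λI) = λ^2 + 3λ + 2.
Eigenvalues λ = -2, -1 with eigenvectors (1,-2), (1,-1).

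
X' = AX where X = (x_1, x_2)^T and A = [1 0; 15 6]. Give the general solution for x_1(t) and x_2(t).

Coefficient matrix A = [[1, 0], [15, 6]].
Characteristic polynomial det(A - λI) = λ^2 - 7λ + 6 = 0.
Eigenvalues λ = 1, 6.
For λ=1: (A-λI) row 2 is [15, 5], so an eigenvector is (1, -3).
For λ=6: (A-λI) row 1 is [-5, 0], so an eigenvector is (0, 1).
General solution: C_1e^(t)(1,-3) + C_2e^(6t)(0,1).

x_1(t) = C_1e^(t), x_2(t) = -3C_1e^(t) + C_2e^(6t)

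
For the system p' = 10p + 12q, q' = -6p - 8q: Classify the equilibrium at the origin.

A = [[10,12],[-6,-8]]; det(A-λI) = λ^2 - 2λ - 8.
λ = 4, -2: opposite signs.

saddle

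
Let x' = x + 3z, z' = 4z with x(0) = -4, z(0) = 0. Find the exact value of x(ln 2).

-8

A = [[1,3],[0,4]]; eigenvalues λ = 4, 1.
Eigenvectors: (1,1) for λ=4, (-1,0) for λ=1.
From the initial condition, c_1 = 0, c_2 = 4.
x(ln 2) = (0)(2^4)(1) + (4)(2^1)(-1) = -8.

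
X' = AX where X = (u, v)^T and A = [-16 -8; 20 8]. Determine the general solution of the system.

u(t) = c_1e^(-4t)sin(4t) + c_1e^(-4t)cos(4t) + c_2e^(-4t)sin(4t) - c_2e^(-4t)cos(4t), v(t) = -c_1e^(-4t)sin(4t) - 2c_1e^(-4t)cos(4t) - 2c_2e^(-4t)sin(4t) + c_2e^(-4t)cos(4t)

Coefficient matrix A = [[-16, -8], [20, 8]].
Characteristic polynomial det(A - λI) = λ^2 + 8λ + 32 = 0.
Eigenvalues λ = -4 ± 4i (complex conjugate pair).
For λ=-4+4i: an eigenvector is (1,-2) - i(1,-1) = (1 - i, -2 + i).
A real fundamental pair from Re and Im of e^((-4+4i)t)v: X_1 = e^(-4t)(cos(4t)·(1,-2) + sin(4t)·(1,-1)), X_2 = e^(-4t)(sin(4t)·(1,-2) - cos(4t)·(1,-1)).
General solution: c_1X_1 + c_2X_2.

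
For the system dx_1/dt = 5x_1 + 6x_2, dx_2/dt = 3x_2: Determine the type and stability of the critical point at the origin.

A = [[5,6],[0,3]]; det(A-λI) = λ^2 - 8λ + 15.
λ = 5, 3: both positive.

unstable node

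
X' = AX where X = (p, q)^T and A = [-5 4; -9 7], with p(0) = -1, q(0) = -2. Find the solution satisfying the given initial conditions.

p(t) = -2te^(t) - e^(t), q(t) = -3te^(t) - 2e^(t)

Coefficient matrix A = [[-5, 4], [-9, 7]].
Characteristic polynomial det(A - λI) = λ^2 - 2λ + 1 = 0.
Single eigenvalue λ = 1 with algebraic multiplicity 2.
Eigenvector v = (2,3); generalized eigenvector w with (A-λI)w=v is (-1,-1).
General solution: e^(t)[c_1·v + c_2·(t·v + w)].
Applying p(0)=-1, q(0)=-2 gives c_1=-1, c_2=-1.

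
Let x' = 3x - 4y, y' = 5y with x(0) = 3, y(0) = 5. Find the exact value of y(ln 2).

160

A = [[3,-4],[0,5]]; eigenvalues λ = 5, 3.
Eigenvectors: (-2,1) for λ=5, (1,0) for λ=3.
From the initial condition, c_1 = 5, c_2 = 13.
y(ln 2) = (5)(2^5)(1) + (13)(2^3)(0) = 160.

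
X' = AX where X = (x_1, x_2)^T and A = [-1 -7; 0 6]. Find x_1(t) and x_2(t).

Coefficient matrix A = [[-1, -7], [0, 6]].
Characteristic polynomial det(A - λI) = λ^2 - 5λ - 6 = 0.
Eigenvalues λ = -1, 6.
For λ=-1: (A-λI) row 1 is [0, -7], so an eigenvector is (1, 0).
For λ=6: (A-λI) row 1 is [-7, -7], so an eigenvector is (-1, 1).
General solution: C_1e^(-t)(1,0) + C_2e^(6t)(-1,1).

x_1(t) = C_1e^(-t) - C_2e^(6t), x_2(t) = C_2e^(6t)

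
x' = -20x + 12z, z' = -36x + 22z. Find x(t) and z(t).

Coefficient matrix A = [[-20, 12], [-36, 22]].
Characteristic polynomial det(A - λI) = λ^2 - 2λ - 8 = 0.
Eigenvalues λ = 4, -2.
For λ=4: (A-λI) row 1 is [-24, 12], so an eigenvector is (1, 2).
For λ=-2: (A-λI) row 1 is [-18, 12], so an eigenvector is (2, 3).
General solution: C_1e^(4t)(1,2) + C_2e^(-2t)(2,3).

x(t) = C_1e^(4t) + 2C_2e^(-2t), z(t) = 2C_1e^(4t) + 3C_2e^(-2t)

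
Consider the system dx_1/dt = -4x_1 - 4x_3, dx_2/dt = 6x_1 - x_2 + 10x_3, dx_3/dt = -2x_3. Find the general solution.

x_1(t) = -2C_1e^(-2t) + C_3e^(-4t), x_2(t) = 2C_1e^(-2t) + C_2e^(-t) - 2C_3e^(-4t), x_3(t) = C_1e^(-2t)

Coefficient matrix A = [[-4, 0, -4], [6, -1, 10], [0, 0, -2]].
det(A - λI) = 0 gives eigenvalues λ = -2, -1, -4.
For λ=-2: eigenvector (-2,2,1).
For λ=-1: eigenvector (0,1,0).
For λ=-4: eigenvector (1,-2,0).
General solution: C_1e^(-2t)(-2,2,1) + C_2e^(-t)(0,1,0) + C_3e^(-4t)(1,-2,0).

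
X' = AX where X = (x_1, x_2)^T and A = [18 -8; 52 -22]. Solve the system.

x_1(t) = -C_1e^(-2t)sin(4t) - C_1e^(-2t)cos(4t) - C_2e^(-2t)sin(4t) + C_2e^(-2t)cos(4t), x_2(t) = -3C_1e^(-2t)sin(4t) - 2C_1e^(-2t)cos(4t) - 2C_2e^(-2t)sin(4t) + 3C_2e^(-2t)cos(4t)

Coefficient matrix A = [[18, -8], [52, -22]].
Characteristic polynomial det(A - λI) = λ^2 + 4λ + 20 = 0.
Eigenvalues λ = -2 ± 4i (complex conjugate pair).
For λ=-2+4i: an eigenvector is (-1,-2) - i(-1,-3) = (-1 + i, -2 + 3i).
A real fundamental pair from Re and Im of e^((-2+4i)t)v: X_1 = e^(-2t)(cos(4t)·(-1,-2) + sin(4t)·(-1,-3)), X_2 = e^(-2t)(sin(4t)·(-1,-2) - cos(4t)·(-1,-3)).
General solution: C_1X_1 + C_2X_2.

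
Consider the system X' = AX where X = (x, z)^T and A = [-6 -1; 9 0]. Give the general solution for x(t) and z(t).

Coefficient matrix A = [[-6, -1], [9, 0]].
Characteristic polynomial det(A - λI) = λ^2 + 6λ + 9 = 0.
Single eigenvalue λ = -3 with algebraic multiplicity 2.
Eigenvector v = (-1,3); generalized eigenvector w with (A-λI)w=v is (1,-2).
General solution: e^(-3t)[K_1·v + K_2·(t·v + w)].

x(t) = -K_1e^(-3t) - K_2te^(-3t) + K_2e^(-3t), z(t) = 3K_1e^(-3t) + 3K_2te^(-3t) - 2K_2e^(-3t)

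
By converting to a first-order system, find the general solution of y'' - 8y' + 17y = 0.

y(t) = C_1e^(4t)cos(t) + C_2e^(4t)sin(t)

Let x_1 = y, x_2 = y'. Then x_1' = x_2 and x_2' = -17x_1 + 8x_2.
A = [[0,1],[-17,8]]; det(A-λI) = λ^2 - 8λ + 17.
Eigenvalues λ = 4 ± i.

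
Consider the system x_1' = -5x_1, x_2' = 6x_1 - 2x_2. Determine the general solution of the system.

x_1(t) = -C_1e^(-5t), x_2(t) = 2C_1e^(-5t) - C_2e^(-2t)

Coefficient matrix A = [[-5, 0], [6, -2]].
Characteristic polynomial det(A - λI) = λ^2 + 7λ + 10 = 0.
Eigenvalues λ = -5, -2.
For λ=-5: (A-λI) row 2 is [6, 3], so an eigenvector is (-1, 2).
For λ=-2: (A-λI) row 1 is [-3, 0], so an eigenvector is (0, -1).
General solution: C_1e^(-5t)(-1,2) + C_2e^(-2t)(0,-1).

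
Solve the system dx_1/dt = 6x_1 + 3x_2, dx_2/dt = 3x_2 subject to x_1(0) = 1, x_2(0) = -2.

Coefficient matrix A = [[6, 3], [0, 3]].
Characteristic polynomial det(A - λI) = λ^2 - 9λ + 18 = 0.
Eigenvalues λ = 6, 3.
For λ=6: (A-λI) row 1 is [0, 3], so an eigenvector is (1, 0).
For λ=3: (A-λI) row 1 is [3, 3], so an eigenvector is (1, -1).
General solution: C_1e^(6t)(1,0) + C_2e^(3t)(1,-1).
Applying x_1(0)=1, x_2(0)=-2 gives C_1=-1, C_2=2.

x_1(t) = -e^(6t) + 2e^(3t), x_2(t) = -2e^(3t)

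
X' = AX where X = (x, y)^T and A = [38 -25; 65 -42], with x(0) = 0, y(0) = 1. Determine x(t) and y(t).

Coefficient matrix A = [[38, -25], [65, -42]].
Characteristic polynomial det(A - λI) = λ^2 + 4λ + 29 = 0.
Eigenvalues λ = -2 ± 5i (complex conjugate pair).
For λ=-2+5i: an eigenvector is (1,2) - i(-2,-3) = (1 + 2i, 2 + 3i).
A real fundamental pair from Re and Im of e^((-2+5i)t)v: X_1 = e^(-2t)(cos(5t)·(1,2) + sin(5t)·(-2,-3)), X_2 = e^(-2t)(sin(5t)·(1,2) - cos(5t)·(-2,-3)).
General solution: c_1X_1 + c_2X_2.
Applying x(0)=0, y(0)=1 gives c_1=2, c_2=-1.

x(t) = -5e^(-2t)sin(5t), y(t) = -8e^(-2t)sin(5t) + e^(-2t)cos(5t)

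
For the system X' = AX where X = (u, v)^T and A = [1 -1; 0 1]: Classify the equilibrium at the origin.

A = [[1,-1],[0,1]]; det(A-λI) = λ^2 - 2λ + 1.
repeated λ = 1 with a single eigenvector.

unstable improper node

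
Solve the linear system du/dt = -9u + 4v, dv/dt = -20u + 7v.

u(t) = C_1e^(-t)cos(4t) + C_2e^(-t)sin(4t), v(t) = -C_1e^(-t)sin(4t) + 2C_1e^(-t)cos(4t) + 2C_2e^(-t)sin(4t) + C_2e^(-t)cos(4t)

Coefficient matrix A = [[-9, 4], [-20, 7]].
Characteristic polynomial det(A - λI) = λ^2 + 2λ + 17 = 0.
Eigenvalues λ = -1 ± 4i (complex conjugate pair).
For λ=-1+4i: an eigenvector is (1,2) - i(0,-1) = (1, 2 + i).
A real fundamental pair from Re and Im of e^((-1+4i)t)v: X_1 = e^(-t)(cos(4t)·(1,2) + sin(4t)·(0,-1)), X_2 = e^(-t)(sin(4t)·(1,2) - cos(4t)·(0,-1)).
General solution: C_1X_1 + C_2X_2.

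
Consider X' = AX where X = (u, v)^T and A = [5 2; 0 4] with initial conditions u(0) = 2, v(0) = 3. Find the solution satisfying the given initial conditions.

Coefficient matrix A = [[5, 2], [0, 4]].
Characteristic polynomial det(A - λI) = λ^2 - 9λ + 20 = 0.
Eigenvalues λ = 4, 5.
For λ=4: (A-λI) row 1 is [1, 2], so an eigenvector is (2, -1).
For λ=5: (A-λI) row 1 is [0, 2], so an eigenvector is (-1, 0).
General solution: K_1e^(4t)(2,-1) + K_2e^(5t)(-1,0).
Applying u(0)=2, v(0)=3 gives K_1=-3, K_2=-8.

u(t) = 8e^(5t) - 6e^(4t), v(t) = 3e^(4t)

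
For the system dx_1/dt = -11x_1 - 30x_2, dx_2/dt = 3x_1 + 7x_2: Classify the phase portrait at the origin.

A = [[-11,-30],[3,7]]; det(A-λI) = λ^2 + 4λ + 13.
λ = -2 ± 3i: negative real part.

stable spiral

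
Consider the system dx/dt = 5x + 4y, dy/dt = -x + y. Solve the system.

x(t) = 2K_1e^(3t) + 2K_2te^(3t) + 3K_2e^(3t), y(t) = -K_1e^(3t) - K_2te^(3t) - K_2e^(3t)

Coefficient matrix A = [[5, 4], [-1, 1]].
Characteristic polynomial det(A - λI) = λ^2 - 6λ + 9 = 0.
Single eigenvalue λ = 3 with algebraic multiplicity 2.
Eigenvector v = (2,-1); generalized eigenvector w with (A-λI)w=v is (3,-1).
General solution: e^(3t)[K_1·v + K_2·(t·v + w)].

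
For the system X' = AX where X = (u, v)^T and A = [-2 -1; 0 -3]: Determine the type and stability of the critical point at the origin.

A = [[-2,-1],[0,-3]]; det(A-λI) = λ^2 + 5λ + 6.
λ = -3, -2: both negative.

stable node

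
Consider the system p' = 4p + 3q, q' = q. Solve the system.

p(t) = K_1e^(4t) + K_2e^(t), q(t) = -K_2e^(t)

Coefficient matrix A = [[4, 3], [0, 1]].
Characteristic polynomial det(A - λI) = λ^2 - 5λ + 4 = 0.
Eigenvalues λ = 4, 1.
For λ=4: (A-λI) row 1 is [0, 3], so an eigenvector is (1, 0).
For λ=1: (A-λI) row 1 is [3, 3], so an eigenvector is (1, -1).
General solution: K_1e^(4t)(1,0) + K_2e^(t)(1,-1).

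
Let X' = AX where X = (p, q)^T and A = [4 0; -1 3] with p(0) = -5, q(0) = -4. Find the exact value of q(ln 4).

704

A = [[4,0],[-1,3]]; eigenvalues λ = 4, 3.
Eigenvectors: (1,-1) for λ=4, (0,1) for λ=3.
From the initial condition, c_1 = -5, c_2 = -9.
q(ln 4) = (-5)(4^4)(-1) + (-9)(4^3)(1) = 704.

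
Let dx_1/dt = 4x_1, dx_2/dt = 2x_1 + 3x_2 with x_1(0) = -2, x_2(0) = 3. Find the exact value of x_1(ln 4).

A = [[4,0],[2,3]]; eigenvalues λ = 3, 4.
Eigenvectors: (0,1) for λ=3, (-1,-2) for λ=4.
From the initial condition, c_1 = 7, c_2 = 2.
x_1(ln 4) = (7)(4^3)(0) + (2)(4^4)(-1) = -512.

-512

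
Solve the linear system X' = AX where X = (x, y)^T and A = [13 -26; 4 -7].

Coefficient matrix A = [[13, -26], [4, -7]].
Characteristic polynomial det(A - λI) = λ^2 - 6λ + 13 = 0.
Eigenvalues λ = 3 ± 2i (complex conjugate pair).
For λ=3+2i: an eigenvector is (-2,-1) - i(3,1) = (-2 - 3i, -1 - i).
A real fundamental pair from Re and Im of e^((3+2i)t)v: X_1 = e^(3t)(cos(2t)·(-2,-1) + sin(2t)·(3,1)), X_2 = e^(3t)(sin(2t)·(-2,-1) - cos(2t)·(3,1)).
General solution: K_1X_1 + K_2X_2.

x(t) = 3K_1e^(3t)sin(2t) - 2K_1e^(3t)cos(2t) - 2K_2e^(3t)sin(2t) - 3K_2e^(3t)cos(2t), y(t) = K_1e^(3t)sin(2t) - K_1e^(3t)cos(2t) - K_2e^(3t)sin(2t) - K_2e^(3t)cos(2t)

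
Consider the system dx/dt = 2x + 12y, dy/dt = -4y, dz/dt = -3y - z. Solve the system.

Coefficient matrix A = [[2, 12, 0], [0, -4, 0], [0, -3, -1]].
det(A - λI) = 0 gives eigenvalues λ = 2, -4, -1.
For λ=2: eigenvector (1,0,0).
For λ=-4: eigenvector (-2,1,1).
For λ=-1: eigenvector (0,0,1).
General solution: K_1e^(2t)(1,0,0) + K_2e^(-4t)(-2,1,1) + K_3e^(-t)(0,0,1).

x(t) = K_1e^(2t) - 2K_2e^(-4t), y(t) = K_2e^(-4t), z(t) = K_2e^(-4t) + K_3e^(-t)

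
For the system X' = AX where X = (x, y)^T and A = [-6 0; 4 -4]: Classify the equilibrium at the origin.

A = [[-6,0],[4,-4]]; det(A-λI) = λ^2 + 10λ + 24.
λ = -6, -4: both negative.

stable node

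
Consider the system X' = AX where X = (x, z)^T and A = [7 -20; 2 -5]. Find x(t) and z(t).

x(t) = 3C_1e^(t)sin(2t) + C_1e^(t)cos(2t) + C_2e^(t)sin(2t) - 3C_2e^(t)cos(2t), z(t) = C_1e^(t)sin(2t) - C_2e^(t)cos(2t)

Coefficient matrix A = [[7, -20], [2, -5]].
Characteristic polynomial det(A - λI) = λ^2 - 2λ + 5 = 0.
Eigenvalues λ = 1 ± 2i (complex conjugate pair).
For λ=1+2i: an eigenvector is (1,0) - i(3,1) = (1 - 3i, 0 - i).
A real fundamental pair from Re and Im of e^((1+2i)t)v: X_1 = e^(t)(cos(2t)·(1,0) + sin(2t)·(3,1)), X_2 = e^(t)(sin(2t)·(1,0) - cos(2t)·(3,1)).
General solution: C_1X_1 + C_2X_2.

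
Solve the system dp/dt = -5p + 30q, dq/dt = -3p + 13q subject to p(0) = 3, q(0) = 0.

Coefficient matrix A = [[-5, 30], [-3, 13]].
Characteristic polynomial det(A - λI) = λ^2 - 8λ + 25 = 0.
Eigenvalues λ = 4 ± 3i (complex conjugate pair).
For λ=4+3i: an eigenvector is (-3,-1) - i(-1,0) = (-3 + i, -1).
A real fundamental pair from Re and Im of e^((4+3i)t)v: X_1 = e^(4t)(cos(3t)·(-3,-1) + sin(3t)·(-1,0)), X_2 = e^(4t)(sin(3t)·(-3,-1) - cos(3t)·(-1,0)).
General solution: K_1X_1 + K_2X_2.
Applying p(0)=3, q(0)=0 gives K_1=0, K_2=3.

p(t) = -9e^(4t)sin(3t) + 3e^(4t)cos(3t), q(t) = -3e^(4t)sin(3t)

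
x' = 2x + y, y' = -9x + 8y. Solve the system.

Coefficient matrix A = [[2, 1], [-9, 8]].
Characteristic polynomial det(A - λI) = λ^2 - 10λ + 25 = 0.
Single eigenvalue λ = 5 with algebraic multiplicity 2.
Eigenvector v = (1,3); generalized eigenvector w with (A-λI)w=v is (-1,-2).
General solution: e^(5t)[c_1·v + c_2·(t·v + w)].

x(t) = c_1e^(5t) + c_2te^(5t) - c_2e^(5t), y(t) = 3c_1e^(5t) + 3c_2te^(5t) - 2c_2e^(5t)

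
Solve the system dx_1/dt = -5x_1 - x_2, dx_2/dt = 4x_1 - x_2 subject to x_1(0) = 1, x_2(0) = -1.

x_1(t) = -te^(-3t) + e^(-3t), x_2(t) = 2te^(-3t) - e^(-3t)

Coefficient matrix A = [[-5, -1], [4, -1]].
Characteristic polynomial det(A - λI) = λ^2 + 6λ + 9 = 0.
Single eigenvalue λ = -3 with algebraic multiplicity 2.
Eigenvector v = (-1,2); generalized eigenvector w with (A-λI)w=v is (-1,3).
General solution: e^(-3t)[K_1·v + K_2·(t·v + w)].
Applying x_1(0)=1, x_2(0)=-1 gives K_1=-2, K_2=1.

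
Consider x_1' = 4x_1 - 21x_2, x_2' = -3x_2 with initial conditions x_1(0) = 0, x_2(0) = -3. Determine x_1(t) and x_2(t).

x_1(t) = 9e^(4t) - 9e^(-3t), x_2(t) = -3e^(-3t)

Coefficient matrix A = [[4, -21], [0, -3]].
Characteristic polynomial det(A - λI) = λ^2 - λ - 12 = 0.
Eigenvalues λ = -3, 4.
For λ=-3: (A-λI) row 1 is [7, -21], so an eigenvector is (3, 1).
For λ=4: (A-λI) row 1 is [0, -21], so an eigenvector is (1, 0).
General solution: c_1e^(-3t)(3,1) + c_2e^(4t)(1,0).
Applying x_1(0)=0, x_2(0)=-3 gives c_1=-3, c_2=9.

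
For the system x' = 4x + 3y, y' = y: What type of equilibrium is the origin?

A = [[4,3],[0,1]]; det(A-λI) = λ^2 - 5λ + 4.
λ = 1, 4: both positive.

unstable node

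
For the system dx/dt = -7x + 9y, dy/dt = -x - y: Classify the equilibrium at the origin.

A = [[-7,9],[-1,-1]]; det(A-λI) = λ^2 + 8λ + 16.
repeated λ = -4 with a single eigenvector.

stable improper node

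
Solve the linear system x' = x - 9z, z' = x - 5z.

Coefficient matrix A = [[1, -9], [1, -5]].
Characteristic polynomial det(A - λI) = λ^2 + 4λ + 4 = 0.
Single eigenvalue λ = -2 with algebraic multiplicity 2.
Eigenvector v = (-3,-1); generalized eigenvector w with (A-λI)w=v is (2,1).
General solution: e^(-2t)[K_1·v + K_2·(t·v + w)].

x(t) = -3K_1e^(-2t) - 3K_2te^(-2t) + 2K_2e^(-2t), z(t) = -K_1e^(-2t) - K_2te^(-2t) + K_2e^(-2t)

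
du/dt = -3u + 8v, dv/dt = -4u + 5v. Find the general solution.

Coefficient matrix A = [[-3, 8], [-4, 5]].
Characteristic polynomial det(A - λI) = λ^2 - 2λ + 17 = 0.
Eigenvalues λ = 1 ± 4i (complex conjugate pair).
For λ=1+4i: an eigenvector is (1,0) - i(-1,-1) = (1 + i, 0 + i).
A real fundamental pair from Re and Im of e^((1+4i)t)v: X_1 = e^(t)(cos(4t)·(1,0) + sin(4t)·(-1,-1)), X_2 = e^(t)(sin(4t)·(1,0) - cos(4t)·(-1,-1)).
General solution: K_1X_1 + K_2X_2.

u(t) = -K_1e^(t)sin(4t) + K_1e^(t)cos(4t) + K_2e^(t)sin(4t) + K_2e^(t)cos(4t), v(t) = -K_1e^(t)sin(4t) + K_2e^(t)cos(4t)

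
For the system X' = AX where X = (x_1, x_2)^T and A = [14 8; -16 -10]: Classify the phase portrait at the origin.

A = [[14,8],[-16,-10]]; det(A-λI) = λ^2 - 4λ - 12.
λ = 6, -2: opposite signs.

saddle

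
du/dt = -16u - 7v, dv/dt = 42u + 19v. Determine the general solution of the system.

u(t) = K_1e^(-2t) - K_2e^(5t), v(t) = -2K_1e^(-2t) + 3K_2e^(5t)

Coefficient matrix A = [[-16, -7], [42, 19]].
Characteristic polynomial det(A - λI) = λ^2 - 3λ - 10 = 0.
Eigenvalues λ = -2, 5.
For λ=-2: (A-λI) row 1 is [-14, -7], so an eigenvector is (1, -2).
For λ=5: (A-λI) row 1 is [-21, -7], so an eigenvector is (-1, 3).
General solution: K_1e^(-2t)(1,-2) + K_2e^(5t)(-1,3).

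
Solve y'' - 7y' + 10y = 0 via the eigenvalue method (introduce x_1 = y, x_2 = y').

y(t) = K_1e^(5t) + K_2e^(2t)

Let x_1 = y, x_2 = y'. Then x_1' = x_2 and x_2' = -10x_1 + 7x_2.
A = [[0,1],[-10,7]]; det(A-λI) = λ^2 - 7λ + 10.
Eigenvalues λ = 5, 2 with eigenvectors (1,5), (1,2).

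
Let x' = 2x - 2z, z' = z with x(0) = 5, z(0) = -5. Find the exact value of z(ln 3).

-15

A = [[2,-2],[0,1]]; eigenvalues λ = 2, 1.
Eigenvectors: (1,0) for λ=2, (-2,-1) for λ=1.
From the initial condition, c_1 = 15, c_2 = 5.
z(ln 3) = (15)(3^2)(0) + (5)(3^1)(-1) = -15.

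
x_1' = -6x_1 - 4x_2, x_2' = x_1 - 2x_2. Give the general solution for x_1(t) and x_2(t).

Coefficient matrix A = [[-6, -4], [1, -2]].
Characteristic polynomial det(A - λI) = λ^2 + 8λ + 16 = 0.
Single eigenvalue λ = -4 with algebraic multiplicity 2.
Eigenvector v = (2,-1); generalized eigenvector w with (A-λI)w=v is (-1,0).
General solution: e^(-4t)[C_1·v + C_2·(t·v + w)].

x_1(t) = 2C_1e^(-4t) + 2C_2te^(-4t) - C_2e^(-4t), x_2(t) = -C_1e^(-4t) - C_2te^(-4t)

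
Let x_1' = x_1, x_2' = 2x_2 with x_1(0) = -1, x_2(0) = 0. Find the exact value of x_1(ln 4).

A = [[1,0],[0,2]]; eigenvalues λ = 2, 1.
Eigenvectors: (0,1) for λ=2, (-1,0) for λ=1.
From the initial condition, c_1 = 0, c_2 = 1.
x_1(ln 4) = (0)(4^2)(0) + (1)(4^1)(-1) = -4.

-4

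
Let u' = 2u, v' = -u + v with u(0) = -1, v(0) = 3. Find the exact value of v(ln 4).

24

A = [[2,0],[-1,1]]; eigenvalues λ = 1, 2.
Eigenvectors: (0,1) for λ=1, (-1,1) for λ=2.
From the initial condition, c_1 = 2, c_2 = 1.
v(ln 4) = (2)(4^1)(1) + (1)(4^2)(1) = 24.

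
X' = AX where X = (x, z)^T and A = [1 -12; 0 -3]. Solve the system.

x(t) = -3C_1e^(-3t) + C_2e^(t), z(t) = -C_1e^(-3t)

Coefficient matrix A = [[1, -12], [0, -3]].
Characteristic polynomial det(A - λI) = λ^2 + 2λ - 3 = 0.
Eigenvalues λ = -3, 1.
For λ=-3: (A-λI) row 1 is [4, -12], so an eigenvector is (-3, -1).
For λ=1: (A-λI) row 1 is [0, -12], so an eigenvector is (1, 0).
General solution: C_1e^(-3t)(-3,-1) + C_2e^(t)(1,0).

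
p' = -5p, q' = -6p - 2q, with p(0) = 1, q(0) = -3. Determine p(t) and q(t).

Coefficient matrix A = [[-5, 0], [-6, -2]].
Characteristic polynomial det(A - λI) = λ^2 + 7λ + 10 = 0.
Eigenvalues λ = -5, -2.
For λ=-5: (A-λI) row 2 is [-6, 3], so an eigenvector is (-1, -2).
For λ=-2: (A-λI) row 1 is [-3, 0], so an eigenvector is (0, -1).
General solution: C_1e^(-5t)(-1,-2) + C_2e^(-2t)(0,-1).
Applying p(0)=1, q(0)=-3 gives C_1=-1, C_2=5.

p(t) = e^(-5t), q(t) = -5e^(-2t) + 2e^(-5t)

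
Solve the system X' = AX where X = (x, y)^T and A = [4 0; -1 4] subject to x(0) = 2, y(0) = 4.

x(t) = 2e^(4t), y(t) = -2te^(4t) + 4e^(4t)

Coefficient matrix A = [[4, 0], [-1, 4]].
Characteristic polynomial det(A - λI) = λ^2 - 8λ + 16 = 0.
Single eigenvalue λ = 4 with algebraic multiplicity 2.
Eigenvector v = (0,1); generalized eigenvector w with (A-λI)w=v is (-1,-1).
General solution: e^(4t)[C_1·v + C_2·(t·v + w)].
Applying x(0)=2, y(0)=4 gives C_1=2, C_2=-2.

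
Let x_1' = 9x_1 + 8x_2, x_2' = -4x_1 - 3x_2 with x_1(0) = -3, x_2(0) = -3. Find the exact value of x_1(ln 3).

-2889

A = [[9,8],[-4,-3]]; eigenvalues λ = 5, 1.
Eigenvectors: (-2,1) for λ=5, (-1,1) for λ=1.
From the initial condition, c_1 = 6, c_2 = -9.
x_1(ln 3) = (6)(3^5)(-2) + (-9)(3^1)(-1) = -2889.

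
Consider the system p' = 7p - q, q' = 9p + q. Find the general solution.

Coefficient matrix A = [[7, -1], [9, 1]].
Characteristic polynomial det(A - λI) = λ^2 - 8λ + 16 = 0.
Single eigenvalue λ = 4 with algebraic multiplicity 2.
Eigenvector v = (-1,-3); generalized eigenvector w with (A-λI)w=v is (0,1).
General solution: e^(4t)[c_1·v + c_2·(t·v + w)].

p(t) = -c_1e^(4t) - c_2te^(4t), q(t) = -3c_1e^(4t) - 3c_2te^(4t) + c_2e^(4t)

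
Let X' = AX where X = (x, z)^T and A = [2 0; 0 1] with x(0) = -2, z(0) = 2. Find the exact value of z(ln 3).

A = [[2,0],[0,1]]; eigenvalues λ = 1, 2.
Eigenvectors: (0,1) for λ=1, (-1,0) for λ=2.
From the initial condition, c_1 = 2, c_2 = 2.
z(ln 3) = (2)(3^1)(1) + (2)(3^2)(0) = 6.

6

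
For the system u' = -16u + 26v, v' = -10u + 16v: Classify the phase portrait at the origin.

center

A = [[-16,26],[-10,16]]; det(A-λI) = λ^2 + 4.
λ = 0 ± 2i: zero real part.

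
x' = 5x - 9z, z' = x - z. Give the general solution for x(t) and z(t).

Coefficient matrix A = [[5, -9], [1, -1]].
Characteristic polynomial det(A - λI) = λ^2 - 4λ + 4 = 0.
Single eigenvalue λ = 2 with algebraic multiplicity 2.
Eigenvector v = (-3,-1); generalized eigenvector w with (A-λI)w=v is (-1,0).
General solution: e^(2t)[C_1·v + C_2·(t·v + w)].

x(t) = -3C_1e^(2t) - 3C_2te^(2t) - C_2e^(2t), z(t) = -C_1e^(2t) - C_2te^(2t)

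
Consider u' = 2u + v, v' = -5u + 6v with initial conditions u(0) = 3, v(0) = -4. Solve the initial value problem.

u(t) = -10e^(4t)sin(t) + 3e^(4t)cos(t), v(t) = -23e^(4t)sin(t) - 4e^(4t)cos(t)

Coefficient matrix A = [[2, 1], [-5, 6]].
Characteristic polynomial det(A - λI) = λ^2 - 8λ + 17 = 0.
Eigenvalues λ = 4 ± i (complex conjugate pair).
For λ=4+i: an eigenvector is (0,1) - i(1,2) = (0 - i, 1 - 2i).
A real fundamental pair from Re and Im of e^((4+i)t)v: X_1 = e^(4t)(cos(t)·(0,1) + sin(t)·(1,2)), X_2 = e^(4t)(sin(t)·(0,1) - cos(t)·(1,2)).
General solution: K_1X_1 + K_2X_2.
Applying u(0)=3, v(0)=-4 gives K_1=-10, K_2=-3.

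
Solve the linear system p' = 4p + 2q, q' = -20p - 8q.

Coefficient matrix A = [[4, 2], [-20, -8]].
Characteristic polynomial det(A - λI) = λ^2 + 4λ + 8 = 0.
Eigenvalues λ = -2 ± 2i (complex conjugate pair).
For λ=-2+2i: an eigenvector is (0,1) - i(1,-3) = (0 - i, 1 + 3i).
A real fundamental pair from Re and Im of e^((-2+2i)t)v: X_1 = e^(-2t)(cos(2t)·(0,1) + sin(2t)·(1,-3)), X_2 = e^(-2t)(sin(2t)·(0,1) - cos(2t)·(1,-3)).
General solution: K_1X_1 + K_2X_2.

p(t) = K_1e^(-2t)sin(2t) - K_2e^(-2t)cos(2t), q(t) = -3K_1e^(-2t)sin(2t) + K_1e^(-2t)cos(2t) + K_2e^(-2t)sin(2t) + 3K_2e^(-2t)cos(2t)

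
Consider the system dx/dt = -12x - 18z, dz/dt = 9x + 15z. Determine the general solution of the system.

Coefficient matrix A = [[-12, -18], [9, 15]].
Characteristic polynomial det(A - λI) = λ^2 - 3λ - 18 = 0.
Eigenvalues λ = -3, 6.
For λ=-3: (A-λI) row 1 is [-9, -18], so an eigenvector is (-2, 1).
For λ=6: (A-λI) row 1 is [-18, -18], so an eigenvector is (-1, 1).
General solution: c_1e^(-3t)(-2,1) + c_2e^(6t)(-1,1).

x(t) = -2c_1e^(-3t) - c_2e^(6t), z(t) = c_1e^(-3t) + c_2e^(6t)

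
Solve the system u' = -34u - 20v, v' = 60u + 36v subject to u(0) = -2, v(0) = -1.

Coefficient matrix A = [[-34, -20], [60, 36]].
Characteristic polynomial det(A - λI) = λ^2 - 2λ - 24 = 0.
Eigenvalues λ = 6, -4.
For λ=6: (A-λI) row 1 is [-40, -20], so an eigenvector is (-1, 2).
For λ=-4: (A-λI) row 1 is [-30, -20], so an eigenvector is (2, -3).
General solution: C_1e^(6t)(-1,2) + C_2e^(-4t)(2,-3).
Applying u(0)=-2, v(0)=-1 gives C_1=-8, C_2=-5.

u(t) = 8e^(6t) - 10e^(-4t), v(t) = -16e^(6t) + 15e^(-4t)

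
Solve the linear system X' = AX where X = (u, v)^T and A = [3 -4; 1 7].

u(t) = 2K_1e^(5t) + 2K_2te^(5t) - 3K_2e^(5t), v(t) = -K_1e^(5t) - K_2te^(5t) + K_2e^(5t)

Coefficient matrix A = [[3, -4], [1, 7]].
Characteristic polynomial det(A - λI) = λ^2 - 10λ + 25 = 0.
Single eigenvalue λ = 5 with algebraic multiplicity 2.
Eigenvector v = (2,-1); generalized eigenvector w with (A-λI)w=v is (-3,1).
General solution: e^(5t)[K_1·v + K_2·(t·v + w)].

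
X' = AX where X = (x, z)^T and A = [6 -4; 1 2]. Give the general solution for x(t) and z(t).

x(t) = -2c_1e^(4t) - 2c_2te^(4t) - c_2e^(4t), z(t) = -c_1e^(4t) - c_2te^(4t)

Coefficient matrix A = [[6, -4], [1, 2]].
Characteristic polynomial det(A - λI) = λ^2 - 8λ + 16 = 0.
Single eigenvalue λ = 4 with algebraic multiplicity 2.
Eigenvector v = (-2,-1); generalized eigenvector w with (A-λI)w=v is (-1,0).
General solution: e^(4t)[c_1·v + c_2·(t·v + w)].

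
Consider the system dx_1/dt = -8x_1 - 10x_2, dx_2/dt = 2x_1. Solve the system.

x_1(t) = -C_1e^(-4t)sin(2t) - 2C_1e^(-4t)cos(2t) - 2C_2e^(-4t)sin(2t) + C_2e^(-4t)cos(2t), x_2(t) = C_1e^(-4t)cos(2t) + C_2e^(-4t)sin(2t)

Coefficient matrix A = [[-8, -10], [2, 0]].
Characteristic polynomial det(A - λI) = λ^2 + 8λ + 20 = 0.
Eigenvalues λ = -4 ± 2i (complex conjugate pair).
For λ=-4+2i: an eigenvector is (-2,1) - i(-1,0) = (-2 + i, 1).
A real fundamental pair from Re and Im of e^((-4+2i)t)v: X_1 = e^(-4t)(cos(2t)·(-2,1) + sin(2t)·(-1,0)), X_2 = e^(-4t)(sin(2t)·(-2,1) - cos(2t)·(-1,0)).
General solution: C_1X_1 + C_2X_2.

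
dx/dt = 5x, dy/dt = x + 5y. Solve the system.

x(t) = -K_2e^(5t), y(t) = -K_1e^(5t) - K_2te^(5t) - 3K_2e^(5t)

Coefficient matrix A = [[5, 0], [1, 5]].
Characteristic polynomial det(A - λI) = λ^2 - 10λ + 25 = 0.
Single eigenvalue λ = 5 with algebraic multiplicity 2.
Eigenvector v = (0,-1); generalized eigenvector w with (A-λI)w=v is (-1,-3).
General solution: e^(5t)[K_1·v + K_2·(t·v + w)].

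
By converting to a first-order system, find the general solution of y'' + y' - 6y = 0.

y(t) = c_1e^(-3t) + c_2e^(2t)

Let x_1 = y, x_2 = y'. Then x_1' = x_2 and x_2' = 6x_1 - x_2.
A = [[0,1],[6,-1]]; det(A-λI) = λ^2 + λ - 6.
Eigenvalues λ = -3, 2 with eigenvectors (1,-3), (1,2).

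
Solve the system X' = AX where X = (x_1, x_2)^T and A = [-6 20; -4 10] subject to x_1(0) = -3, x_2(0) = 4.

x_1(t) = 26e^(2t)sin(4t) - 3e^(2t)cos(4t), x_2(t) = 11e^(2t)sin(4t) + 4e^(2t)cos(4t)

Coefficient matrix A = [[-6, 20], [-4, 10]].
Characteristic polynomial det(A - λI) = λ^2 - 4λ + 20 = 0.
Eigenvalues λ = 2 ± 4i (complex conjugate pair).
For λ=2+4i: an eigenvector is (2,1) - i(1,0) = (2 - i, 1).
A real fundamental pair from Re and Im of e^((2+4i)t)v: X_1 = e^(2t)(cos(4t)·(2,1) + sin(4t)·(1,0)), X_2 = e^(2t)(sin(4t)·(2,1) - cos(4t)·(1,0)).
General solution: c_1X_1 + c_2X_2.
Applying x_1(0)=-3, x_2(0)=4 gives c_1=4, c_2=11.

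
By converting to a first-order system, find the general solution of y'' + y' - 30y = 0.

y(t) = C_1e^(5t) + C_2e^(-6t)

Let x_1 = y, x_2 = y'. Then x_1' = x_2 and x_2' = 30x_1 - x_2.
A = [[0,1],[30,-1]]; det(A-λI) = λ^2 + λ - 30.
Eigenvalues λ = 5, -6 with eigenvectors (1,5), (1,-6).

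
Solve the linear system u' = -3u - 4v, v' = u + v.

Coefficient matrix A = [[-3, -4], [1, 1]].
Characteristic polynomial det(A - λI) = λ^2 + 2λ + 1 = 0.
Single eigenvalue λ = -1 with algebraic multiplicity 2.
Eigenvector v = (2,-1); generalized eigenvector w with (A-λI)w=v is (1,-1).
General solution: e^(-t)[c_1·v + c_2·(t·v + w)].

u(t) = 2c_1e^(-t) + 2c_2te^(-t) + c_2e^(-t), v(t) = -c_1e^(-t) - c_2te^(-t) - c_2e^(-t)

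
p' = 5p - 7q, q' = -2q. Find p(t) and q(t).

p(t) = K_1e^(-2t) - K_2e^(5t), q(t) = K_1e^(-2t)

Coefficient matrix A = [[5, -7], [0, -2]].
Characteristic polynomial det(A - λI) = λ^2 - 3λ - 10 = 0.
Eigenvalues λ = -2, 5.
For λ=-2: (A-λI) row 1 is [7, -7], so an eigenvector is (1, 1).
For λ=5: (A-λI) row 1 is [0, -7], so an eigenvector is (-1, 0).
General solution: K_1e^(-2t)(1,1) + K_2e^(5t)(-1,0).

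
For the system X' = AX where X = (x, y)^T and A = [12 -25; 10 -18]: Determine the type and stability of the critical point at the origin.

A = [[12,-25],[10,-18]]; det(A-λI) = λ^2 + 6λ + 34.
λ = -3 ± 5i: negative real part.

stable spiral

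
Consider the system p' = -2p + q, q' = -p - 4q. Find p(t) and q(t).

p(t) = -C_1e^(-3t) - C_2te^(-3t) - 3C_2e^(-3t), q(t) = C_1e^(-3t) + C_2te^(-3t) + 2C_2e^(-3t)

Coefficient matrix A = [[-2, 1], [-1, -4]].
Characteristic polynomial det(A - λI) = λ^2 + 6λ + 9 = 0.
Single eigenvalue λ = -3 with algebraic multiplicity 2.
Eigenvector v = (-1,1); generalized eigenvector w with (A-λI)w=v is (-3,2).
General solution: e^(-3t)[C_1·v + C_2·(t·v + w)].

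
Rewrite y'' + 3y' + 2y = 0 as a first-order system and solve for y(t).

y(t) = K_1e^(-t) + K_2e^(-2t)

Let x_1 = y, x_2 = y'. Then x_1' = x_2 and x_2' = -2x_1 - 3x_2.
A = [[0,1],[-2,-3]]; det(A-λI) = λ^2 + 3λ + 2.
Eigenvalues λ = -1, -2 with eigenvectors (1,-1), (1,-2).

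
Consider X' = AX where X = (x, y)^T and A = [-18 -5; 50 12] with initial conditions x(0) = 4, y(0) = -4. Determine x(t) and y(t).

x(t) = -8e^(-3t)sin(5t) + 4e^(-3t)cos(5t), y(t) = 28e^(-3t)sin(5t) - 4e^(-3t)cos(5t)

Coefficient matrix A = [[-18, -5], [50, 12]].
Characteristic polynomial det(A - λI) = λ^2 + 6λ + 34 = 0.
Eigenvalues λ = -3 ± 5i (complex conjugate pair).
For λ=-3+5i: an eigenvector is (0,1) - i(-1,3) = (0 + i, 1 - 3i).
A real fundamental pair from Re and Im of e^((-3+5i)t)v: X_1 = e^(-3t)(cos(5t)·(0,1) + sin(5t)·(-1,3)), X_2 = e^(-3t)(sin(5t)·(0,1) - cos(5t)·(-1,3)).
General solution: C_1X_1 + C_2X_2.
Applying x(0)=4, y(0)=-4 gives C_1=8, C_2=4.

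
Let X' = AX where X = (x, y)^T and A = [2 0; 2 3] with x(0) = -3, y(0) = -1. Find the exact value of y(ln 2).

-32

A = [[2,0],[2,3]]; eigenvalues λ = 3, 2.
Eigenvectors: (0,1) for λ=3, (-1,2) for λ=2.
From the initial condition, c_1 = -7, c_2 = 3.
y(ln 2) = (-7)(2^3)(1) + (3)(2^2)(2) = -32.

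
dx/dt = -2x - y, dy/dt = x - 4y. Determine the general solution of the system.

Coefficient matrix A = [[-2, -1], [1, -4]].
Characteristic polynomial det(A - λI) = λ^2 + 6λ + 9 = 0.
Single eigenvalue λ = -3 with algebraic multiplicity 2.
Eigenvector v = (1,1); generalized eigenvector w with (A-λI)w=v is (0,-1).
General solution: e^(-3t)[K_1·v + K_2·(t·v + w)].

x(t) = K_1e^(-3t) + K_2te^(-3t), y(t) = K_1e^(-3t) + K_2te^(-3t) - K_2e^(-3t)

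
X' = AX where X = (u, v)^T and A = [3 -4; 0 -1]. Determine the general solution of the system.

Coefficient matrix A = [[3, -4], [0, -1]].
Characteristic polynomial det(A - λI) = λ^2 - 2λ - 3 = 0.
Eigenvalues λ = -1, 3.
For λ=-1: (A-λI) row 1 is [4, -4], so an eigenvector is (-1, -1).
For λ=3: (A-λI) row 1 is [0, -4], so an eigenvector is (1, 0).
General solution: c_1e^(-t)(-1,-1) + c_2e^(3t)(1,0).

u(t) = -c_1e^(-t) + c_2e^(3t), v(t) = -c_1e^(-t)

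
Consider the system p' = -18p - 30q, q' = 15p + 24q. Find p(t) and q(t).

p(t) = -C_1e^(3t)sin(3t) + 3C_1e^(3t)cos(3t) + 3C_2e^(3t)sin(3t) + C_2e^(3t)cos(3t), q(t) = C_1e^(3t)sin(3t) - 2C_1e^(3t)cos(3t) - 2C_2e^(3t)sin(3t) - C_2e^(3t)cos(3t)

Coefficient matrix A = [[-18, -30], [15, 24]].
Characteristic polynomial det(A - λI) = λ^2 - 6λ + 18 = 0.
Eigenvalues λ = 3 ± 3i (complex conjugate pair).
For λ=3+3i: an eigenvector is (3,-2) - i(-1,1) = (3 + i, -2 - i).
A real fundamental pair from Re and Im of e^((3+3i)t)v: X_1 = e^(3t)(cos(3t)·(3,-2) + sin(3t)·(-1,1)), X_2 = e^(3t)(sin(3t)·(3,-2) - cos(3t)·(-1,1)).
General solution: C_1X_1 + C_2X_2.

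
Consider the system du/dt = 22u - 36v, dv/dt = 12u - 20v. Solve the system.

u(t) = -2c_1e^(4t) - 3c_2e^(-2t), v(t) = -c_1e^(4t) - 2c_2e^(-2t)

Coefficient matrix A = [[22, -36], [12, -20]].
Characteristic polynomial det(A - λI) = λ^2 - 2λ - 8 = 0.
Eigenvalues λ = 4, -2.
For λ=4: (A-λI) row 1 is [18, -36], so an eigenvector is (-2, -1).
For λ=-2: (A-λI) row 1 is [24, -36], so an eigenvector is (-3, -2).
General solution: c_1e^(4t)(-2,-1) + c_2e^(-2t)(-3,-2).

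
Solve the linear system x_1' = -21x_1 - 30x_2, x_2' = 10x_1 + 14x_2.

Coefficient matrix A = [[-21, -30], [10, 14]].
Characteristic polynomial det(A - λI) = λ^2 + 7λ + 6 = 0.
Eigenvalues λ = -1, -6.
For λ=-1: (A-λI) row 1 is [-20, -30], so an eigenvector is (3, -2).
For λ=-6: (A-λI) row 1 is [-15, -30], so an eigenvector is (2, -1).
General solution: C_1e^(-t)(3,-2) + C_2e^(-6t)(2,-1).

x_1(t) = 3C_1e^(-t) + 2C_2e^(-6t), x_2(t) = -2C_1e^(-t) - C_2e^(-6t)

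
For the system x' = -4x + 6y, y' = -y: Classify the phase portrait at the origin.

A = [[-4,6],[0,-1]]; det(A-λI) = λ^2 + 5λ + 4.
λ = -1, -4: both negative.

stable node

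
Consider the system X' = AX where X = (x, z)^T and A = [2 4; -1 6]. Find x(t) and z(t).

x(t) = -2K_1e^(4t) - 2K_2te^(4t) + 3K_2e^(4t), z(t) = -K_1e^(4t) - K_2te^(4t) + K_2e^(4t)

Coefficient matrix A = [[2, 4], [-1, 6]].
Characteristic polynomial det(A - λI) = λ^2 - 8λ + 16 = 0.
Single eigenvalue λ = 4 with algebraic multiplicity 2.
Eigenvector v = (-2,-1); generalized eigenvector w with (A-λI)w=v is (3,1).
General solution: e^(4t)[K_1·v + K_2·(t·v + w)].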